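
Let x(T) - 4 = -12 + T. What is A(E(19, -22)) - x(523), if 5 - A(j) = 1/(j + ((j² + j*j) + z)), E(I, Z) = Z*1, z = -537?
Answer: -208591/409 ≈ -510.00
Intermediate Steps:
E(I, Z) = Z
A(j) = 5 - 1/(-537 + j + 2*j²) (A(j) = 5 - 1/(j + ((j² + j*j) - 537)) = 5 - 1/(j + ((j² + j²) - 537)) = 5 - 1/(j + (2*j² - 537)) = 5 - 1/(j + (-537 + 2*j²)) = 5 - 1/(-537 + j + 2*j²))
x(T) = -8 + T (x(T) = 4 + (-12 + T) = -8 + T)
A(E(19, -22)) - x(523) = (-2686 + 5*(-22) + 10*(-22)²)/(-537 - 22 + 2*(-22)²) - (-8 + 523) = (-2686 - 110 + 10*484)/(-537 - 22 + 2*484) - 1*515 = (-2686 - 110 + 4840)/(-537 - 22 + 968) - 515 = 2044/409 - 515 = -208591/409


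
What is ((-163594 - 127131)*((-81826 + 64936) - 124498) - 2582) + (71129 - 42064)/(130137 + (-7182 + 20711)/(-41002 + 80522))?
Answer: 211404278428226273942/5143027769 ≈ 4.1105e+10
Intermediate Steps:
((-163594 - 127131)*((-81826 + 64936) - 124498) - 2582) + (71129 - 42064)/(130137 + (-7182 + 20711)/(-41002 + 80522)) = (-290725*(-16890 - 124498) - 2582) + 29065/(130137 + 13529/39520) = (-290725*(-141388) - 2582) + 29065/(130137 + 13529*(1/39520)) = (41105026300 - 2582) + 29065/(130137 + 13529/39520) = 41105023718 + 29065/(5143027769/39520) = 41105023718 + 29065*(39520/5143027769) = 41105023718 + 1148648800/5143027769 = 211404278428226273942/5143027769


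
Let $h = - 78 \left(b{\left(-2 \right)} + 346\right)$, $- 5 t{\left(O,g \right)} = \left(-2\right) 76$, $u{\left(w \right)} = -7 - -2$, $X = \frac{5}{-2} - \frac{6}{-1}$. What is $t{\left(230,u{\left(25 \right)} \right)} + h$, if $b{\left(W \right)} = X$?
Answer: $- \frac{136153}{5} \approx -27231.0$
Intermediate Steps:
$X = \frac{7}{2}$ ($X = 5 \left(- \frac{1}{2}\right) - -6 = - \frac{5}{2} + 6 = \frac{7}{2} \approx 3.5$)
$b{\left(W \right)} = \frac{7}{2}$
$u{\left(w \right)} = -5$ ($u{\left(w \right)} = -7 + 2 = -5$)
$t{\left(O,g \right)} = \frac{152}{5}$ ($t{\left(O,g \right)} = - \frac{\left(-2\right) 76}{5} = \left(- \frac{1}{5}\right) \left(-152\right) = \frac{152}{5}$)
$h = -27261$ ($h = - 78 \left(\frac{7}{2} + 346\right) = \left(-78\right) \frac{699}{2} = -27261$)
$t{\left(230,u{\left(25 \right)} \right)} + h = \frac{152}{5} - 27261 = - \frac{136153}{5}$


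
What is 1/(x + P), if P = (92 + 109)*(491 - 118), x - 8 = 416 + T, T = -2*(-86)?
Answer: 1/75569 ≈ 1.3233e-5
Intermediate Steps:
T = 172
x = 596 (x = 8 + (416 + 172) = 8 + 588 = 596)
P = 74973 (P = 201*373 = 74973)
1/(x + P) = 1/(596 + 74973) = 1/75569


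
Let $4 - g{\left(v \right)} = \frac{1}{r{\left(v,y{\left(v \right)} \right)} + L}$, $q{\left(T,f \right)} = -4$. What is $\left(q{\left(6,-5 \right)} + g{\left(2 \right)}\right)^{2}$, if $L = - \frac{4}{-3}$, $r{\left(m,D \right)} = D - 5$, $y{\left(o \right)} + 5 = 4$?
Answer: $\frac{9}{196} \approx 0.045918$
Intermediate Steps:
$y{\left(o \right)} = -1$ ($y{\left(o \right)} = -5 + 4 = -1$)
$r{\left(m,D \right)} = -5 + D$
$L = \frac{4}{3}$ ($L = \left(-4\right) \left(- \frac{1}{3}\right) = \frac{4}{3} \approx 1.3333$)
$g{\left(v \right)} = \frac{59}{14}$ ($g{\left(v \right)} = 4 - \frac{1}{\left(-5 - 1\right) + \frac{4}{3}} = 4 - \frac{1}{-6 + \frac{4}{3}} = 4 - \frac{1}{- \frac{14}{3}} = 4 - - \frac{3}{14} = 4 + \frac{3}{14} = \frac{59}{14}$)
$\left(q{\left(6,-5 \right)} + g{\left(2 \right)}\right)^{2} = \left(-4 + \frac{59}{14}\right)^{2} = \left(\frac{3}{14}\right)^{2} = \frac{9}{196}$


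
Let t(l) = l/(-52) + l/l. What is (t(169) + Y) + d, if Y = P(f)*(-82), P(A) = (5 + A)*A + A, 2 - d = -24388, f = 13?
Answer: 16535/4 ≈ 4133.8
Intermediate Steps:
t(l) = 1 - l/52 (t(l) = l*(-1/52) + 1 = -l/52 + 1 = 1 - l/52)
d = 24390 (d = 2 - 1*(-24388) = 2 + 24388 = 24390)
P(A) = A + A*(5 + A) (P(A) = A*(5 + A) + A = A + A*(5 + A))
Y = -20254 (Y = (13*(6 + 13))*(-82) = (13*19)*(-82) = 247*(-82) = -20254)
(t(169) + Y) + d = ((1 - 1/52*169) - 20254) + 24390 = ((1 - 13/4) - 20254) + 24390 = (-9/4 - 20254) + 24390 = -81025/4 + 24390 = 16535/4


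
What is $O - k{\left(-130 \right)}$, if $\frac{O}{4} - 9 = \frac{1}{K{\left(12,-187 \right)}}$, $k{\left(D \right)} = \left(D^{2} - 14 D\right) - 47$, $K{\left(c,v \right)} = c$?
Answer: $- \frac{55910}{3} \approx -18637.0$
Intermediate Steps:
$k{\left(D \right)} = -47 + D^{2} - 14 D$
$O = \frac{109}{3}$ ($O = 36 + \frac{4}{12} = 36 + 4 \cdot \frac{1}{12} = 36 + \frac{1}{3} = \frac{109}{3} \approx 36.333$)
$O - k{\left(-130 \right)} = \frac{109}{3} - \left(-47 + \left(-130\right)^{2} - -1820\right) = \frac{109}{3} - \left(-47 + 16900 + 1820\right) = \frac{109}{3} - 18673 = - \frac{55910}{3}$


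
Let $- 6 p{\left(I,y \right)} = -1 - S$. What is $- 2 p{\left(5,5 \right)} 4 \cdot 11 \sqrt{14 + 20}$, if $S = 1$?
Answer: $- \frac{88 \sqrt{34}}{3} \approx -171.04$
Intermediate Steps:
$p{\left(I,y \right)} = \frac{1}{3}$ ($p{\left(I,y \right)} = - \frac{-1 - 1}{6} = \left(- \frac{1}{6}\right) \left(-2\right) = \frac{1}{3}$)
$- 2 p{\left(5,5 \right)} 4 \cdot 11 \sqrt{14 + 20} = \left(-2\right) \frac{1}{3} \cdot 4 \cdot 11 \sqrt{14 + 20} = \left(- \frac{2}{3}\right) 4 \cdot 11 \sqrt{34} = \left(- \frac{8}{3}\right) 11 \sqrt{34} = - \frac{88 \sqrt{34}}{3}$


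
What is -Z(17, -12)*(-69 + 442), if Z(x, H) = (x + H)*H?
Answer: 22380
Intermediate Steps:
Z(x, H) = H*(H + x) (Z(x, H) = (H + x)*H = H*(H + x))
-Z(17, -12)*(-69 + 442) = -(-12*(-12 + 17))*(-69 + 442) = -(-12*5)*373 = -(-60)*373 = -1*(-22380) = 22380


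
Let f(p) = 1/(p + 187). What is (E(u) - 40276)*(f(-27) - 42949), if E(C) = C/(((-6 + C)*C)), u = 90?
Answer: 7749562961179/4480 ≈ 1.7298e+9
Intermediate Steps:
f(p) = 1/(187 + p)
E(C) = 1/(-6 + C) (E(C) = C/((C*(-6 + C))) = C*(1/(C*(-6 + C))) = 1/(-6 + C))
(E(u) - 40276)*(f(-27) - 42949) = (1/(-6 + 90) - 40276)*(1/(187 - 27) - 42949) = (1/84 - 40276)*(1/160 - 42949) = -3383183/84*(-6871839/160) = 7749562961179/4480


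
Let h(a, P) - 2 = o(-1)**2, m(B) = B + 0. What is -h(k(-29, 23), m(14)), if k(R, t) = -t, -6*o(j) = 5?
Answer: -97/36 ≈ -2.6944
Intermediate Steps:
o(j) = -5/6 (o(j) = -1/6*5 = -5/6)
m(B) = B
h(a, P) = 97/36 (h(a, P) = 2 + (-5/6)**2 = 2 + 25/36 = 97/36)
-h(k(-29, 23), m(14)) = -1*97/36 = -97/36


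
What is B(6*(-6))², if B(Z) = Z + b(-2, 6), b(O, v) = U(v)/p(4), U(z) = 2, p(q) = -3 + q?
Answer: 1156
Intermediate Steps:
b(O, v) = 2 (b(O, v) = 2/(-3 + 4) = 2/1 = 2*1 = 2)
B(Z) = 2 + Z (B(Z) = Z + 2 = 2 + Z)
B(6*(-6))² = (2 + 6*(-6))² = (2 - 36)² = (-34)² = 1156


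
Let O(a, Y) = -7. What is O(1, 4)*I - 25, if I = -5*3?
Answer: 80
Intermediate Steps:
I = -15
O(1, 4)*I - 25 = -7*(-15) - 25 = 105 - 25 = 80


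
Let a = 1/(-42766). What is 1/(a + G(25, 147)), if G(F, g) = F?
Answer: 42766/1069149 ≈ 0.040000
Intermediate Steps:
a = -1/42766 ≈ -2.3383e-5
1/(a + G(25, 147)) = 1/(-1/42766 + 25) = 1/(1069149/42766) = 42766/1069149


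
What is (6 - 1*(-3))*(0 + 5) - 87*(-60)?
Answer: 5265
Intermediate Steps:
(6 - 1*(-3))*(0 + 5) - 87*(-60) = (6 + 3)*5 + 5220 = 9*5 + 5220 = 45 + 5220 = 5265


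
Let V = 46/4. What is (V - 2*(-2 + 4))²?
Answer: 225/4 ≈ 56.250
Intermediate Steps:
V = 23/2 (V = 46*(¼) = 23/2 ≈ 11.500)
(V - 2*(-2 + 4))² = (23/2 - 2*(-2 + 4))² = (23/2 - 2*2)² = (23/2 - 4)² = (15/2)² = 225/4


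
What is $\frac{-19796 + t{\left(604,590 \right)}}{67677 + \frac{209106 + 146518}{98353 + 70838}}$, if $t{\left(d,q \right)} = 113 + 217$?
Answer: $- \frac{3293472006}{11450694931} \approx -0.28762$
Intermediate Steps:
$t{\left(d,q \right)} = 330$
$\frac{-19796 + t{\left(604,590 \right)}}{67677 + \frac{209106 + 146518}{98353 + 70838}} = \frac{-19796 + 330}{67677 + \frac{209106 + 146518}{98353 + 70838}} = - \frac{19466}{67677 + \frac{355624}{169191}} = - \frac{19466}{\frac{11450694931}{169191}} = \left(-19466\right) \frac{169191}{11450694931} = - \frac{3293472006}{11450694931}$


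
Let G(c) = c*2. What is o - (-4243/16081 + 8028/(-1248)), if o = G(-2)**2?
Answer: 224605/9896 ≈ 22.697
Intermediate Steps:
G(c) = 2*c
o = 16 (o = (2*(-2))**2 = (-4)**2 = 16)
o - (-4243/16081 + 8028/(-1248)) = 16 - (-4243/16081 + 8028/(-1248)) = 16 - (-4243*1/16081 + 8028*(-1/1248)) = 16 - (-4243/16081 - 669/104) = 16 - 1*(-66269/9896) = 16 + 66269/9896 = 224605/9896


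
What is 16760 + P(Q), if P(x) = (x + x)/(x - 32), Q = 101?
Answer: 1156642/69 ≈ 16763.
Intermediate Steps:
P(x) = 2*x/(-32 + x) (P(x) = (2*x)/(-32 + x) = 2*x/(-32 + x))
16760 + P(Q) = 16760 + 2*101/(-32 + 101) = 16760 + 2*101/69 = 16760 + 2*101*(1/69) = 16760 + 202/69 = 1156642/69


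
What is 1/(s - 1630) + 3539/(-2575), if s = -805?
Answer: -1724008/1254025 ≈ -1.3748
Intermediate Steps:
1/(s - 1630) + 3539/(-2575) = 1/(-805 - 1630) + 3539/(-2575) = 1/(-2435) + 3539*(-1/2575) = -1/2435 - 3539/2575 = -1724008/1254025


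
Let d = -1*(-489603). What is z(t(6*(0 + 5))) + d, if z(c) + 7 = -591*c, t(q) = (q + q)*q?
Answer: -574204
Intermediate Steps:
t(q) = 2*q**2 (t(q) = (2*q)*q = 2*q**2)
d = 489603
z(c) = -7 - 591*c
z(t(6*(0 + 5))) + d = (-7 - 1182*(6*(0 + 5))**2) + 489603 = (-7 - 1182*(6*5)**2) + 489603 = (-7 - 1182*30**2) + 489603 = (-7 - 1182*900) + 489603 = (-7 - 591*1800) + 489603 = (-7 - 1063800) + 489603 = -1063807 + 489603 = -574204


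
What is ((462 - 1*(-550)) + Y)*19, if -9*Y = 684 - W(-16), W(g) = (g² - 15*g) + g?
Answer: 56392/3 ≈ 18797.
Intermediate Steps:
W(g) = g² - 14*g
Y = -68/3 (Y = -(684 - (-16)*(-14 - 16))/9 = -(684 - (-16)*(-30))/9 = -(684 - 1*480)/9 = -(684 - 480)/9 = -⅑*204 = -68/3 ≈ -22.667)
((462 - 1*(-550)) + Y)*19 = ((462 - 1*(-550)) - 68/3)*19 = ((462 + 550) - 68/3)*19 = (1012 - 68/3)*19 = (2968/3)*19 = 56392/3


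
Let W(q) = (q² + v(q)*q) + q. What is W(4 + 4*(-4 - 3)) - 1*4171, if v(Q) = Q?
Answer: -3043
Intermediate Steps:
W(q) = q + 2*q² (W(q) = (q² + q*q) + q = (q² + q²) + q = 2*q² + q = q + 2*q²)
W(4 + 4*(-4 - 3)) - 1*4171 = (4 + 4*(-4 - 3))*(1 + 2*(4 + 4*(-4 - 3))) - 1*4171 = (4 + 4*(-7))*(1 + 2*(4 + 4*(-7))) - 4171 = (4 - 28)*(1 + 2*(4 - 28)) - 4171 = -24*(1 + 2*(-24)) - 4171 = -24*(1 - 48) - 4171 = -24*(-47) - 4171 = 1128 - 4171 = -3043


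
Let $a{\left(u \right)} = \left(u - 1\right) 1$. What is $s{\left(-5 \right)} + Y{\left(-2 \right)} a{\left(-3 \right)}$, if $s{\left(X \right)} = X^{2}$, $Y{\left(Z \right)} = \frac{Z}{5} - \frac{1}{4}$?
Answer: $\frac{138}{5} \approx 27.6$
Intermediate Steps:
$Y{\left(Z \right)} = - \frac{1}{4} + \frac{Z}{5}$ ($Y{\left(Z \right)} = Z \frac{1}{5} - \frac{1}{4} = \frac{Z}{5} - \frac{1}{4} = - \frac{1}{4} + \frac{Z}{5}$)
$a{\left(u \right)} = -1 + u$ ($a{\left(u \right)} = \left(-1 + u\right) 1 = -1 + u$)
$s{\left(-5 \right)} + Y{\left(-2 \right)} a{\left(-3 \right)} = \left(-5\right)^{2} + \left(- \frac{1}{4} + \frac{1}{5} \left(-2\right)\right) \left(-1 - 3\right) = 25 + \left(- \frac{1}{4} - \frac{2}{5}\right) \left(-4\right) = 25 - - \frac{13}{5} = 25 + \frac{13}{5} = \frac{138}{5}$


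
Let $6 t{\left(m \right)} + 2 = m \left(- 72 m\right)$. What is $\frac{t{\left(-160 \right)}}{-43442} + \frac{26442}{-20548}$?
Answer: $\frac{1936372157}{334742331} \approx 5.7847$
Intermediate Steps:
$t{\left(m \right)} = - \frac{1}{3} - 12 m^{2}$ ($t{\left(m \right)} = - \frac{1}{3} + \frac{m \left(- 72 m\right)}{6} = - \frac{1}{3} + \frac{\left(-72\right) m^{2}}{6} = - \frac{1}{3} - 12 m^{2}$)
$\frac{t{\left(-160 \right)}}{-43442} + \frac{26442}{-20548} = \frac{- \frac{1}{3} - 12 \left(-160\right)^{2}}{-43442} + \frac{26442}{-20548} = \left(- \frac{1}{3} - 307200\right) \left(- \frac{1}{43442}\right) + 26442 \left(- \frac{1}{20548}\right) = \left(- \frac{1}{3} - 307200\right) \left(- \frac{1}{43442}\right) - \frac{13221}{10274} = \left(- \frac{921601}{3}\right) \left(- \frac{1}{43442}\right) - \frac{13221}{10274} = \frac{921601}{130326} - \frac{13221}{10274} = \frac{1936372157}{334742331}$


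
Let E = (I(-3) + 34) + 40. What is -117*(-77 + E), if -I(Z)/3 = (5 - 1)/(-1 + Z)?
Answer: 0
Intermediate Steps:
I(Z) = -12/(-1 + Z) (I(Z) = -3*(5 - 1)/(-1 + Z) = -12/(-1 + Z))
E = 77 (E = (-12/(-1 - 3) + 34) + 40 = (-12/(-4) + 34) + 40 = (-12*(-¼) + 34) + 40 = (3 + 34) + 40 = 37 + 40 = 77)
-117*(-77 + E) = -117*(-77 + 77) = -117*0 = 0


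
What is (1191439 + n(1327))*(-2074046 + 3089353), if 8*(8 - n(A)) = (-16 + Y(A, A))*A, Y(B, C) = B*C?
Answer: -2362822425017325/8 ≈ -2.9535e+14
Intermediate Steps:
n(A) = 8 - A*(-16 + A**2)/8 (n(A) = 8 - (-16 + A*A)*A/8 = 8 - (-16 + A**2)*A/8 = 8 - A*(-16 + A**2)/8)
(1191439 + n(1327))*(-2074046 + 3089353) = (1191439 + (8 + 2*1327 - 1/8*1327**3))*(-2074046 + 3089353) = (1191439 + (8 + 2654 - 1/8*2336752783))*1015307 = (1191439 + (8 + 2654 - 2336752783/8))*1015307 = (1191439 - 2336731487/8)*1015307 = -2327199975/8*1015307 = -2362822425017325/8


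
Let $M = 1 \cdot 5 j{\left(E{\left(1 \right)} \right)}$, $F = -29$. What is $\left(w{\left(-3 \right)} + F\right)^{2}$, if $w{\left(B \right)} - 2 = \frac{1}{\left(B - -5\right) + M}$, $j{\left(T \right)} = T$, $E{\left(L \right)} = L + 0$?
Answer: $\frac{35344}{49} \approx 721.31$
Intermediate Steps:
$E{\left(L \right)} = L$
$M = 5$ ($M = 1 \cdot 5 \cdot 1 = 5 \cdot 1 = 5$)
$w{\left(B \right)} = 2 + \frac{1}{10 + B}$ ($w{\left(B \right)} = 2 + \frac{1}{\left(B - -5\right) + 5} = 2 + \frac{1}{\left(B + 5\right) + 5} = 2 + \frac{1}{\left(5 + B\right) + 5} = 2 + \frac{1}{10 + B}$)
$\left(w{\left(-3 \right)} + F\right)^{2} = \left(\frac{21 + 2 \left(-3\right)}{10 - 3} - 29\right)^{2} = \left(\frac{21 - 6}{7} - 29\right)^{2} = \left(\frac{1}{7} \cdot 15 - 29\right)^{2} = \left(\frac{15}{7} - 29\right)^{2} = \left(- \frac{188}{7}\right)^{2} = \frac{35344}{49}$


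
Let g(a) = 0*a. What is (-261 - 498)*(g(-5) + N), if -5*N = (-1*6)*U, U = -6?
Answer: 27324/5 ≈ 5464.8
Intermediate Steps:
g(a) = 0
N = -36/5 (N = -(-1*6)*(-6)/5 = -(-6)*(-6)/5 = -1/5*36 = -36/5 ≈ -7.2000)
(-261 - 498)*(g(-5) + N) = (-261 - 498)*(0 - 36/5) = -759*(-36/5) = 27324/5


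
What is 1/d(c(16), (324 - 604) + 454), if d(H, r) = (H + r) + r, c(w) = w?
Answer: 1/364 ≈ 0.0027473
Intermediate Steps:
d(H, r) = H + 2*r
1/d(c(16), (324 - 604) + 454) = 1/(16 + 2*((324 - 604) + 454)) = 1/(16 + 2*(-280 + 454)) = 1/(16 + 2*174) = 1/(16 + 348) = 1/364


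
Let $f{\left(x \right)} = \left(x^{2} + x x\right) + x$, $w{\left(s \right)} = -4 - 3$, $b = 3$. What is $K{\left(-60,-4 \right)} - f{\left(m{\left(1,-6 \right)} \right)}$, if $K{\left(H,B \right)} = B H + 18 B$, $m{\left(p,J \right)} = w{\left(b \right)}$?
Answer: $77$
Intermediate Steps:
$w{\left(s \right)} = -7$
$m{\left(p,J \right)} = -7$
$K{\left(H,B \right)} = 18 B + B H$
$f{\left(x \right)} = x + 2 x^{2}$ ($f{\left(x \right)} = \left(x^{2} + x^{2}\right) + x = 2 x^{2} + x = x + 2 x^{2}$)
$K{\left(-60,-4 \right)} - f{\left(m{\left(1,-6 \right)} \right)} = - 4 \left(18 - 60\right) - - 7 \left(1 + 2 \left(-7\right)\right) = \left(-4\right) \left(-42\right) - - 7 \left(1 - 14\right) = 168 - \left(-7\right) \left(-13\right) = 168 - 91 = 77$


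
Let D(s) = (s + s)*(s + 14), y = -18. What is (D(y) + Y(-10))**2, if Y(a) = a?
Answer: 17956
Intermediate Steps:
D(s) = 2*s*(14 + s) (D(s) = (2*s)*(14 + s) = 2*s*(14 + s))
(D(y) + Y(-10))**2 = (2*(-18)*(14 - 18) - 10)**2 = (2*(-18)*(-4) - 10)**2 = (144 - 10)**2 = 134**2 = 17956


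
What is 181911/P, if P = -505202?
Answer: -181911/505202 ≈ -0.36008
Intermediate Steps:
181911/P = 181911/(-505202) = 181911*(-1/505202) = -181911/505202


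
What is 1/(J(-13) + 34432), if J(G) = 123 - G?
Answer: 1/34568 ≈ 2.8928e-5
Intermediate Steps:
1/(J(-13) + 34432) = 1/((123 - 1*(-13)) + 34432) = 1/((123 + 13) + 34432) = 1/(136 + 34432) = 1/34568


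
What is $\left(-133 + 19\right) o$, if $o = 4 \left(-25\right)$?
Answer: $11400$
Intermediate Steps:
$o = -100$
$\left(-133 + 19\right) o = \left(-133 + 19\right) \left(-100\right) = \left(-114\right) \left(-100\right) = 11400$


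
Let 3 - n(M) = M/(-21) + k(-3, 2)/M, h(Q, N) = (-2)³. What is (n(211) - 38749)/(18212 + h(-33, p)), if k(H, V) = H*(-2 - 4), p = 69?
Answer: -171639383/80661924 ≈ -2.1279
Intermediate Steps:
h(Q, N) = -8
k(H, V) = -6*H (k(H, V) = H*(-6) = -6*H)
n(M) = 3 - 18/M + M/21 (n(M) = 3 - (M/(-21) + (-6*(-3))/M) = 3 - (M*(-1/21) + 18/M) = 3 - (-M/21 + 18/M) = 3 - (18/M - M/21) = 3 + (-18/M + M/21) = 3 - 18/M + M/21)
(n(211) - 38749)/(18212 + h(-33, p)) = ((3 - 18/211 + (1/21)*211) - 38749)/(18212 - 8) = ((3 - 18*1/211 + 211/21) - 38749)/18204 = ((3 - 18/211 + 211/21) - 38749)*(1/18204) = (57436/4431 - 38749)*(1/18204) = -171639383/4431*1/18204 = -171639383/80661924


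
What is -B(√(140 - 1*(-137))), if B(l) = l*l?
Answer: -277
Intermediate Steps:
B(l) = l²
-B(√(140 - 1*(-137))) = -(√(140 - 1*(-137)))² = -(√(140 + 137))² = -(√277)² = -1*277 = -277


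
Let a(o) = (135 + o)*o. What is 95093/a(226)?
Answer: 95093/81586 ≈ 1.1656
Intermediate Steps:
a(o) = o*(135 + o)
95093/a(226) = 95093/((226*(135 + 226))) = 95093/((226*361)) = 95093/81586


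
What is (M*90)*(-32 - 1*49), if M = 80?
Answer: -583200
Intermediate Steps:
(M*90)*(-32 - 1*49) = (80*90)*(-32 - 1*49) = 7200*(-32 - 49) = 7200*(-81) = -583200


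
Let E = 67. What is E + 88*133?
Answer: 11771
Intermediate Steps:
E + 88*133 = 67 + 88*133 = 67 + 11704 = 11771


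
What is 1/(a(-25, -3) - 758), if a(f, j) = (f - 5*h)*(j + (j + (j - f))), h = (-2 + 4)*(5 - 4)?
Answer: -1/1318 ≈ -0.00075873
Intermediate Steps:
h = 2 (h = 2*1 = 2)
a(f, j) = (-10 + f)*(-f + 3*j) (a(f, j) = (f - 5*2)*(j + (j + (j - f))) = (f - 10)*(j + (-f + 2*j)) = (-10 + f)*(-f + 3*j))
1/(a(-25, -3) - 758) = 1/((-1*(-25)² - 30*(-3) + 10*(-25) + 3*(-25)*(-3)) - 758) = 1/((-1*625 + 90 - 250 + 225) - 758) = 1/((-625 + 90 - 250 + 225) - 758) = 1/(-560 - 758) = 1/(-1318) = -1/1318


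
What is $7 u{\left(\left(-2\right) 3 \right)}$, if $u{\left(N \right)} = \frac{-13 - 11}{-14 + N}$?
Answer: $\frac{42}{5} \approx 8.4$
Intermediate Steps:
$u{\left(N \right)} = - \frac{24}{-14 + N}$
$7 u{\left(\left(-2\right) 3 \right)} = 7 \left(- \frac{24}{-14 - 6}\right) = 7 \left(- \frac{24}{-20}\right) = 7 \left(\left(-24\right) \left(- \frac{1}{20}\right)\right) = 7 \cdot \frac{6}{5} = \frac{42}{5}$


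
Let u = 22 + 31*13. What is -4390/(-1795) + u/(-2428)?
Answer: 1979209/871652 ≈ 2.2706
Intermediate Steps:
u = 425 (u = 22 + 403 = 425)
-4390/(-1795) + u/(-2428) = -4390/(-1795) + 425/(-2428) = -4390*(-1/1795) + 425*(-1/2428) = 878/359 - 425/2428 = 1979209/871652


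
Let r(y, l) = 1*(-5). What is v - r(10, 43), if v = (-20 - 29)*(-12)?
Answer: 593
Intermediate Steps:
r(y, l) = -5
v = 588 (v = -49*(-12) = 588)
v - r(10, 43) = 588 - 1*(-5) = 588 + 5 = 593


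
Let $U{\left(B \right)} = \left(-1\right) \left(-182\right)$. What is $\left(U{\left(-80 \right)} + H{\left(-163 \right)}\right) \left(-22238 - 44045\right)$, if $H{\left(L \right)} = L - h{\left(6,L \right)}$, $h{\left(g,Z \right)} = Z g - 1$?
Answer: $-66150434$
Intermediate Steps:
$U{\left(B \right)} = 182$
$h{\left(g,Z \right)} = -1 + Z g$
$H{\left(L \right)} = 1 - 5 L$ ($H{\left(L \right)} = L - \left(-1 + L 6\right) = L - \left(-1 + 6 L\right) = 1 - 5 L$)
$\left(U{\left(-80 \right)} + H{\left(-163 \right)}\right) \left(-22238 - 44045\right) = \left(182 + \left(1 - -815\right)\right) \left(-22238 - 44045\right) = \left(182 + \left(1 + 815\right)\right) \left(-66283\right) = \left(182 + 816\right) \left(-66283\right) = 998 \left(-66283\right) = -66150434$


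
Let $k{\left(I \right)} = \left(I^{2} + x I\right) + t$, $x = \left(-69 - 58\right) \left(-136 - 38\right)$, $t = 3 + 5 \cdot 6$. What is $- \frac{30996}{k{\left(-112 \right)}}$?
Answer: $\frac{30996}{2462399} \approx 0.012588$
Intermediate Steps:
$t = 33$ ($t = 3 + 30 = 33$)
$x = 22098$ ($x = \left(-127\right) \left(-174\right) = 22098$)
$k{\left(I \right)} = 33 + I^{2} + 22098 I$ ($k{\left(I \right)} = \left(I^{2} + 22098 I\right) + 33 = 33 + I^{2} + 22098 I$)
$- \frac{30996}{k{\left(-112 \right)}} = - \frac{30996}{33 + \left(-112\right)^{2} + 22098 \left(-112\right)} = - \frac{30996}{33 + 12544 - 2474976} = - \frac{30996}{-2462399} = \left(-30996\right) \left(- \frac{1}{2462399}\right) = \frac{30996}{2462399}$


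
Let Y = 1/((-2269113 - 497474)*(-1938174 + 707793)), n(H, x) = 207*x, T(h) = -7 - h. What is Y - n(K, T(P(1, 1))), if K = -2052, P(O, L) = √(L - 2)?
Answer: 4932332359408504/3403956079647 + 207*I ≈ 1449.0 + 207.0*I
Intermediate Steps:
P(O, L) = √(-2 + L)
Y = 1/3403956079647 (Y = 1/(-2766587*(-1230381)) = 1/3403956079647 ≈ 2.9378e-13)
Y - n(K, T(P(1, 1))) = 1/3403956079647 - 207*(-7 - √(-2 + 1)) = 1/3403956079647 - 207*(-7 - √(-1)) = 1/3403956079647 - 207*(-7 - I) = 1/3403956079647 - (-1449 - 207*I) = 1/3403956079647 + (1449 + 207*I) = 4932332359408504/3403956079647 + 207*I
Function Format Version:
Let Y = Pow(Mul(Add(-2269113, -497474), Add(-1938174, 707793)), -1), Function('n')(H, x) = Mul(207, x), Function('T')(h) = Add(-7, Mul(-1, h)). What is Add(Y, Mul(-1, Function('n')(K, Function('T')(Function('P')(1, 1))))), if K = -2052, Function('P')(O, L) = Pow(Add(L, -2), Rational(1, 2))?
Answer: Add(Rational(4932332359408504, 3403956079647), Mul(207, I)) ≈ Add(1449.0, Mul(207.00, I))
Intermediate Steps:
Function('P')(O, L) = Pow(Add(-2, L), Rational(1, 2))
Y = Rational(1, 3403956079647) (Y = Pow(Mul(-2766587, -1230381), -1) = Pow(3403956079647, -1) = Rational(1, 3403956079647) ≈ 2.9378e-13)
Add(Y, Mul(-1, Function('n')(K, Function('T')(Function('P')(1, 1))))) = Add(Rational(1, 3403956079647), Mul(-1, Mul(207, Add(-7, Mul(-1, Pow(Add(-2, 1), Rational(1, 2))))))) = Add(Rational(1, 3403956079647), Mul(-1, Mul(207, Add(-7, Mul(-1, Pow(-1, Rational(1, 2))))))) = Add(Rational(1, 3403956079647), Mul(-1, Mul(207, Add(-7, Mul(-1, I))))) = Add(Rational(1, 3403956079647), Mul(-1, Add(-1449, Mul(-207, I)))) = Add(Rational(1, 3403956079647), Add(1449, Mul(207, I))) = Add(Rational(4932332359408504, 3403956079647), Mul(207, I))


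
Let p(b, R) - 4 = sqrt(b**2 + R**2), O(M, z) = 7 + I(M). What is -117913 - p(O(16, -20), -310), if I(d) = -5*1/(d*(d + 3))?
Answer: -117917 - sqrt(8885684729)/304 ≈ -1.1823e+5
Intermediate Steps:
I(d) = -5/(d*(3 + d)) (I(d) = -5*1/(d*(3 + d)) = -5/(d*(3 + d)))
O(M, z) = 7 - 5/(M*(3 + M))
p(b, R) = 4 + sqrt(R**2 + b**2) (p(b, R) = 4 + sqrt(b**2 + R**2) = 4 + sqrt(R**2 + b**2))
-117913 - p(O(16, -20), -310) = -117913 - (4 + sqrt((-310)**2 + (7 - 5/(16*(3 + 16)))**2)) = -117913 - (4 + sqrt(96100 + (7 - 5*1/16/19)**2)) = -117913 - (4 + sqrt(96100 + (7 - 5*1/16*1/19)**2)) = -117913 - (4 + sqrt(96100 + (7 - 5/304)**2)) = -117913 - (4 + sqrt(96100 + (2123/304)**2)) = -117913 - (4 + sqrt(96100 + 4507129/92416)) = -117913 - (4 + sqrt(8885684729/92416)) = -117913 - (4 + sqrt(8885684729)/304) = -117913 + (-4 - sqrt(8885684729)/304) = -117917 - sqrt(8885684729)/304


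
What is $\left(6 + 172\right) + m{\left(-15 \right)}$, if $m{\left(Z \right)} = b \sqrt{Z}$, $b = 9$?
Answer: $178 + 9 i \sqrt{15} \approx 178.0 + 34.857 i$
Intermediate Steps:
$m{\left(Z \right)} = 9 \sqrt{Z}$
$\left(6 + 172\right) + m{\left(-15 \right)} = \left(6 + 172\right) + 9 \sqrt{-15} = 178 + 9 i \sqrt{15}$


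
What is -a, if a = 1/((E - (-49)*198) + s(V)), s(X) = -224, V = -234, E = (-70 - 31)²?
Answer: -1/19679 ≈ -5.0816e-5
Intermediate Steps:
E = 10201 (E = (-101)² = 10201)
a = 1/19679 (a = 1/((10201 - (-49)*198) - 224) = 1/((10201 - 1*(-9702)) - 224) = 1/((10201 + 9702) - 224) = 1/(19903 - 224) = 1/19679 ≈ 5.0816e-5)
-a = -1*1/19679 = -1/19679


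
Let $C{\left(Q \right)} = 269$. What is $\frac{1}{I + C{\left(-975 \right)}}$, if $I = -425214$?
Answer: $- \frac{1}{424945} \approx -2.3532 \cdot 10^{-6}$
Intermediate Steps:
$\frac{1}{I + C{\left(-975 \right)}} = \frac{1}{-425214 + 269} = \frac{1}{-424945} = - \frac{1}{424945}$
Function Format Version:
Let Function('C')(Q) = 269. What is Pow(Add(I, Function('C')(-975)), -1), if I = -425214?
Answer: Rational(-1, 424945) ≈ -2.3532e-6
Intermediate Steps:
Pow(Add(I, Function('C')(-975)), -1) = Pow(Add(-425214, 269), -1) = Pow(-424945, -1) = Rational(-1, 424945)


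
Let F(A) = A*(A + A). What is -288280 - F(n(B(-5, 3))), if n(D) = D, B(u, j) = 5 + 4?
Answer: -288442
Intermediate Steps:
B(u, j) = 9
F(A) = 2*A² (F(A) = A*(2*A) = 2*A²)
-288280 - F(n(B(-5, 3))) = -288280 - 2*9² = -288280 - 2*81 = -288280 - 1*162 = -288280 - 162 = -288442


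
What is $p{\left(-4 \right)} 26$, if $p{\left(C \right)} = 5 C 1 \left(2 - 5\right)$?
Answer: $1560$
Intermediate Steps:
$p{\left(C \right)} = - 15 C$ ($p{\left(C \right)} = 5 C \left(-3\right) = - 15 C$)
$p{\left(-4 \right)} 26 = \left(-15\right) \left(-4\right) 26 = 60 \cdot 26 = 1560$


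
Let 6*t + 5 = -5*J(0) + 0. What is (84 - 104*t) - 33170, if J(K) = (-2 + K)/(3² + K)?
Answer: -891502/27 ≈ -33019.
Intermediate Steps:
J(K) = (-2 + K)/(9 + K)
t = -35/54 (t = -⅚ + (-5*(-2 + 0)/(9 + 0) + 0)/6 = -⅚ + (-5*(-2)/9 + 0)/6 = -⅚ + (-5*(-2/9) + 0)/6 = -⅚ + (10/9 + 0)/6 = -⅚ + (⅙)*(10/9) = -⅚ + 5/27 = -35/54 ≈ -0.64815)
(84 - 104*t) - 33170 = (84 - 104*(-35/54)) - 33170 = (84 + 1820/27) - 33170 = 4088/27 - 33170 = -891502/27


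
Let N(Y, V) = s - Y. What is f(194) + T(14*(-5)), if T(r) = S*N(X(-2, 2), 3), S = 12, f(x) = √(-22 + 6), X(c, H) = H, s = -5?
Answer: -84 + 4*I ≈ -84.0 + 4.0*I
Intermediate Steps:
f(x) = 4*I (f(x) = √(-16) = 4*I)
N(Y, V) = -5 - Y
T(r) = -84 (T(r) = 12*(-5 - 1*2) = 12*(-5 - 2) = 12*(-7) = -84)
f(194) + T(14*(-5)) = 4*I - 84 = -84 + 4*I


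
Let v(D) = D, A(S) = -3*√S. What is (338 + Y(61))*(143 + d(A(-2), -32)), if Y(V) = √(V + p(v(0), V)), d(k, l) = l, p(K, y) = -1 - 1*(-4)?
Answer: 38406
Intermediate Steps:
p(K, y) = 3 (p(K, y) = -1 + 4 = 3)
Y(V) = √(3 + V) (Y(V) = √(V + 3) = √(3 + V))
(338 + Y(61))*(143 + d(A(-2), -32)) = (338 + √(3 + 61))*(143 - 32) = (338 + √64)*111 = (338 + 8)*111 = 346*111 = 38406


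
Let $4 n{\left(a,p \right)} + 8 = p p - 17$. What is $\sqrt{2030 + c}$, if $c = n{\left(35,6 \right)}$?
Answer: $\frac{\sqrt{8131}}{2} \approx 45.086$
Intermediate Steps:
$n{\left(a,p \right)} = - \frac{25}{4} + \frac{p^{2}}{4}$ ($n{\left(a,p \right)} = -2 + \frac{p p - 17}{4} = -2 + \frac{p^{2} - 17}{4} = -2 + \frac{-17 + p^{2}}{4} = -2 + \left(- \frac{17}{4} + \frac{p^{2}}{4}\right) = - \frac{25}{4} + \frac{p^{2}}{4}$)
$c = \frac{11}{4}$ ($c = - \frac{25}{4} + \frac{6^{2}}{4} = - \frac{25}{4} + \frac{1}{4} \cdot 36 = - \frac{25}{4} + 9 = \frac{11}{4} \approx 2.75$)
$\sqrt{2030 + c} = \sqrt{2030 + \frac{11}{4}} = \sqrt{\frac{8131}{4}} = \frac{\sqrt{8131}}{2}$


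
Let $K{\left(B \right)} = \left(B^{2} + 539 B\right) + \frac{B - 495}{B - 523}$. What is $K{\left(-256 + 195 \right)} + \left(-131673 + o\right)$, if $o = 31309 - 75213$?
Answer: $- \frac{29891171}{146} \approx -2.0473 \cdot 10^{5}$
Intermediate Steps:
$o = -43904$
$K{\left(B \right)} = B^{2} + 539 B + \frac{-495 + B}{-523 + B}$ ($K{\left(B \right)} = \left(B^{2} + 539 B\right) + \frac{-495 + B}{-523 + B} = B^{2} + 539 B + \frac{-495 + B}{-523 + B}$)
$K{\left(-256 + 195 \right)} + \left(-131673 + o\right) = \frac{-495 + \left(-256 + 195\right)^{3} - 281896 \left(-256 + 195\right) + 16 \left(-256 + 195\right)^{2}}{-523 + \left(-256 + 195\right)} - 175577 = \frac{-495 + \left(-61\right)^{3} - -17195656 + 16 \left(-61\right)^{2}}{-523 - 61} - 175577 = \frac{-495 - 226981 + 17195656 + 16 \cdot 3721}{-584} - 175577 = - \frac{-495 - 226981 + 17195656 + 59536}{584} - 175577 = \left(- \frac{1}{584}\right) 17027716 - 175577 = - \frac{4256929}{146} - 175577 = - \frac{29891171}{146}$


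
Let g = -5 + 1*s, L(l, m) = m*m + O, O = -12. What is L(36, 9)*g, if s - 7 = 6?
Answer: 552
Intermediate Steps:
s = 13 (s = 7 + 6 = 13)
L(l, m) = -12 + m² (L(l, m) = m*m - 12 = m² - 12 = -12 + m²)
g = 8 (g = -5 + 1*13 = -5 + 13 = 8)
L(36, 9)*g = (-12 + 9²)*8 = (-12 + 81)*8 = 69*8 = 552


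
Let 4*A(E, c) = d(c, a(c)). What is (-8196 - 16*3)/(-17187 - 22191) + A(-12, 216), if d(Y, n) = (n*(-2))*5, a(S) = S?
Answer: -3542646/6563 ≈ -539.79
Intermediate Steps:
d(Y, n) = -10*n (d(Y, n) = -2*n*5 = -10*n)
A(E, c) = -5*c/2 (A(E, c) = (-10*c)/4 = -5*c/2)
(-8196 - 16*3)/(-17187 - 22191) + A(-12, 216) = (-8196 - 16*3)/(-17187 - 22191) - 5/2*216 = (-8196 - 48)/(-39378) - 540 = -8244*(-1/39378) - 540 = 1374/6563 - 540 = -3542646/6563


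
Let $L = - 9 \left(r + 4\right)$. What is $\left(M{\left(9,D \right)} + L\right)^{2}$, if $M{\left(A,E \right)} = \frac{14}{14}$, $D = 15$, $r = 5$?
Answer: $6400$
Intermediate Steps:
$M{\left(A,E \right)} = 1$ ($M{\left(A,E \right)} = 14 \cdot \frac{1}{14} = 1$)
$L = -81$ ($L = - 9 \left(5 + 4\right) = \left(-9\right) 9 = -81$)
$\left(M{\left(9,D \right)} + L\right)^{2} = \left(1 - 81\right)^{2} = \left(-80\right)^{2} = 6400$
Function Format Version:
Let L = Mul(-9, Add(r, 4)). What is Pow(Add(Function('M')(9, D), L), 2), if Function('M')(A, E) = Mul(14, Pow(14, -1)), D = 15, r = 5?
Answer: 6400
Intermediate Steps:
Function('M')(A, E) = 1 (Function('M')(A, E) = Mul(14, Rational(1, 14)) = 1)
L = -81 (L = Mul(-9, Add(5, 4)) = Mul(-9, 9) = -81)
Pow(Add(Function('M')(9, D), L), 2) = Pow(Add(1, -81), 2) = Pow(-80, 2) = 6400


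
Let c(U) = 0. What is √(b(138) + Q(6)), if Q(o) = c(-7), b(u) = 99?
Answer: 3*√11 ≈ 9.9499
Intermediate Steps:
Q(o) = 0
√(b(138) + Q(6)) = √(99 + 0) = √99 = 3*√11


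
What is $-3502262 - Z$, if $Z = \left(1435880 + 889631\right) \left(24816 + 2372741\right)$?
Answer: $-5575548678889$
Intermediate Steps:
$Z = 5575545176627$ ($Z = 2325511 \cdot 2397557 = 5575545176627$)
$-3502262 - Z = -3502262 - 5575545176627 = -5575548678889$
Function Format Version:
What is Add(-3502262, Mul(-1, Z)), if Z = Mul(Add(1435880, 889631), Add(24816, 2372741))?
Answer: -5575548678889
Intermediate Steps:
Z = 5575545176627 (Z = Mul(2325511, 2397557) = 5575545176627)
Add(-3502262, Mul(-1, Z)) = Add(-3502262, Mul(-1, 5575545176627)) = Add(-3502262, -5575545176627) = -5575548678889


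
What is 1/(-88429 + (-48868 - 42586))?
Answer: -1/179883 ≈ -5.5592e-6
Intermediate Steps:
1/(-88429 + (-48868 - 42586)) = 1/(-88429 - 91454) = 1/(-179883) = -1/179883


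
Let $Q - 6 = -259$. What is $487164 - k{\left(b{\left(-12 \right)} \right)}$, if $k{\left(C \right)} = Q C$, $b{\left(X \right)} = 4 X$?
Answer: $475020$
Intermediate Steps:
$Q = -253$ ($Q = 6 - 259 = -253$)
$k{\left(C \right)} = - 253 C$
$487164 - k{\left(b{\left(-12 \right)} \right)} = 487164 - - 253 \cdot 4 \left(-12\right) = 487164 - \left(-253\right) \left(-48\right) = 487164 - 12144 = 475020$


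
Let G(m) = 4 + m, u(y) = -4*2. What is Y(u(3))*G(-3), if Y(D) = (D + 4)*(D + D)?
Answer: 64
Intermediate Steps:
u(y) = -8
Y(D) = 2*D*(4 + D) (Y(D) = (4 + D)*(2*D) = 2*D*(4 + D))
Y(u(3))*G(-3) = (2*(-8)*(4 - 8))*(4 - 3) = (2*(-8)*(-4))*1 = 64*1 = 64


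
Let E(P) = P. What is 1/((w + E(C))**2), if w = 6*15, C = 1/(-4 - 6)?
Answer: 100/808201 ≈ 0.00012373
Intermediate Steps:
C = -1/10 (C = 1/(-10) = -1/10 ≈ -0.10000)
w = 90
1/((w + E(C))**2) = 1/((90 - 1/10)**2) = 1/((899/10)**2) = 1/(808201/100) = 100/808201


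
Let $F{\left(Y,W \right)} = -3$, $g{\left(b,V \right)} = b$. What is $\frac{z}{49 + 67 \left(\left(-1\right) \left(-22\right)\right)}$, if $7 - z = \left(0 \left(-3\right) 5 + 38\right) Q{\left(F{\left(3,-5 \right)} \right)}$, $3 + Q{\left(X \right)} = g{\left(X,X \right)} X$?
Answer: $- \frac{221}{1523} \approx -0.14511$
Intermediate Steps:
$Q{\left(X \right)} = -3 + X^{2}$ ($Q{\left(X \right)} = -3 + X X = -3 + X^{2}$)
$z = -221$ ($z = 7 - \left(0 \left(-3\right) 5 + 38\right) \left(-3 + \left(-3\right)^{2}\right) = 7 - \left(0 \cdot 5 + 38\right) \left(-3 + 9\right) = 7 - \left(0 + 38\right) 6 = 7 - 38 \cdot 6 = 7 - 228 = -221$)
$\frac{z}{49 + 67 \left(\left(-1\right) \left(-22\right)\right)} = - \frac{221}{49 + 67 \left(\left(-1\right) \left(-22\right)\right)} = - \frac{221}{49 + 67 \cdot 22} = - \frac{221}{49 + 1474} = - \frac{221}{1523}$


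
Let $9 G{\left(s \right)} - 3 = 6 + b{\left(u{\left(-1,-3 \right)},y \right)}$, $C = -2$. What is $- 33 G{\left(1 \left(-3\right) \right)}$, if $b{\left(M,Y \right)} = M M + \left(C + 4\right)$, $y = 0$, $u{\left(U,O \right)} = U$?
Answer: $-44$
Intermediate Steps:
$b{\left(M,Y \right)} = 2 + M^{2}$ ($b{\left(M,Y \right)} = M M + \left(-2 + 4\right) = M^{2} + 2 = 2 + M^{2}$)
$G{\left(s \right)} = \frac{4}{3}$ ($G{\left(s \right)} = \frac{1}{3} + \frac{6 + \left(2 + \left(-1\right)^{2}\right)}{9} = \frac{1}{3} + \frac{6 + \left(2 + 1\right)}{9} = \frac{1}{3} + \frac{6 + 3}{9} = \frac{1}{3} + \frac{1}{9} \cdot 9 = \frac{1}{3} + 1 = \frac{4}{3}$)
$- 33 G{\left(1 \left(-3\right) \right)} = \left(-33\right) \frac{4}{3} = -44$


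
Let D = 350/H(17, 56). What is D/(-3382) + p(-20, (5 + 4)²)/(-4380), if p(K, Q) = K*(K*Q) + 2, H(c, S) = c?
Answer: -466113397/62955930 ≈ -7.4038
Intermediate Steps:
D = 350/17 ≈ 20.588
p(K, Q) = 2 + Q*K² (p(K, Q) = Q*K² + 2 = 2 + Q*K²)
D/(-3382) + p(-20, (5 + 4)²)/(-4380) = (350/17)/(-3382) + (2 + (5 + 4)²*(-20)²)/(-4380) = (350/17)*(-1/3382) + (2 + 9²*400)*(-1/4380) = -175/28747 + (2 + 81*400)*(-1/4380) = -175/28747 + (2 + 32400)*(-1/4380) = -175/28747 + 32402*(-1/4380) = -175/28747 - 16201/2190 = -466113397/62955930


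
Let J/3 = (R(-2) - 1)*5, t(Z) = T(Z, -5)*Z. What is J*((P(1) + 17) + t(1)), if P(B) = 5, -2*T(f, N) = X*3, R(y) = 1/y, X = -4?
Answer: -630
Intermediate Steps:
T(f, N) = 6 (T(f, N) = -(-2)*3 = -1/2*(-12) = 6)
t(Z) = 6*Z
J = -45/2 (J = 3*((1/(-2) - 1)*5) = 3*((-1/2 - 1)*5) = 3*(-3/2*5) = 3*(-15/2) = -45/2 ≈ -22.500)
J*((P(1) + 17) + t(1)) = -45*((5 + 17) + 6*1)/2 = -45*(22 + 6)/2 = -45/2*28 = -630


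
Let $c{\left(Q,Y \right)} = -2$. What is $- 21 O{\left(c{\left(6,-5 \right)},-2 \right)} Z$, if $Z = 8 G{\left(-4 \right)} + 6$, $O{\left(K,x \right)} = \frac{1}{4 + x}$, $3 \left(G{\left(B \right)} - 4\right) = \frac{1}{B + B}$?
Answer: $- \frac{791}{2} \approx -395.5$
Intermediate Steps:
$G{\left(B \right)} = 4 + \frac{1}{6 B}$ ($G{\left(B \right)} = 4 + \frac{1}{3 \left(B + B\right)} = 4 + \frac{1}{3 \cdot 2 B} = 4 + \frac{\frac{1}{2} \frac{1}{B}}{3} = 4 + \frac{1}{6 B}$)
$Z = \frac{113}{3}$ ($Z = 8 \left(4 + \frac{1}{6 \left(-4\right)}\right) + 6 = 8 \left(4 + \frac{1}{6} \left(- \frac{1}{4}\right)\right) + 6 = 8 \left(4 - \frac{1}{24}\right) + 6 = 8 \cdot \frac{95}{24} + 6 = \frac{95}{3} + 6 = \frac{113}{3} \approx 37.667$)
$- 21 O{\left(c{\left(6,-5 \right)},-2 \right)} Z = - \frac{21}{4 - 2} \cdot \frac{113}{3} = - \frac{21}{2} \cdot \frac{113}{3} = \left(-21\right) \frac{1}{2} \cdot \frac{113}{3} = \left(- \frac{21}{2}\right) \frac{113}{3} = - \frac{791}{2}$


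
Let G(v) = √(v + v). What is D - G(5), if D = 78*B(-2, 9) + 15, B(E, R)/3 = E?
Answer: -453 - √10 ≈ -456.16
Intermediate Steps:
G(v) = √2*√v (G(v) = √(2*v) = √2*√v)
B(E, R) = 3*E
D = -453 (D = 78*(3*(-2)) + 15 = 78*(-6) + 15 = -468 + 15 = -453)
D - G(5) = -453 - √2*√5 = -453 - √10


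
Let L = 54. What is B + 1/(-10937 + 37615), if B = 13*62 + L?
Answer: 22943081/26678 ≈ 860.00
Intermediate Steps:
B = 860 (B = 13*62 + 54 = 806 + 54 = 860)
B + 1/(-10937 + 37615) = 860 + 1/(-10937 + 37615) = 860 + 1/26678 = 22943081/26678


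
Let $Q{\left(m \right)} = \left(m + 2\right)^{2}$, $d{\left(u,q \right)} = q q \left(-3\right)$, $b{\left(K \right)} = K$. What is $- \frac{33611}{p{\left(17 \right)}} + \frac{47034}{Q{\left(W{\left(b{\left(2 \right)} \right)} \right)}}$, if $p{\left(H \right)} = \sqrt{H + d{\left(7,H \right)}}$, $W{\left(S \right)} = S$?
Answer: $\frac{23517}{8} + \frac{33611 i \sqrt{34}}{170} \approx 2939.6 + 1152.8 i$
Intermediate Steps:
$d{\left(u,q \right)} = - 3 q^{2}$ ($d{\left(u,q \right)} = q^{2} \left(-3\right) = - 3 q^{2}$)
$Q{\left(m \right)} = \left(2 + m\right)^{2}$
$p{\left(H \right)} = \sqrt{H - 3 H^{2}}$
$- \frac{33611}{p{\left(17 \right)}} + \frac{47034}{Q{\left(W{\left(b{\left(2 \right)} \right)} \right)}} = - \frac{33611}{\sqrt{17 \left(1 - 51\right)}} + \frac{47034}{\left(2 + 2\right)^{2}} = - \frac{33611}{\sqrt{17 \left(1 - 51\right)}} + \frac{47034}{4^{2}} = - \frac{33611}{\sqrt{17 \left(-50\right)}} + \frac{47034}{16} = - \frac{33611}{\sqrt{-850}} + 47034 \cdot \frac{1}{16} = - \frac{33611}{5 i \sqrt{34}} + \frac{23517}{8} = - 33611 \left(- \frac{i \sqrt{34}}{170}\right) + \frac{23517}{8} = \frac{33611 i \sqrt{34}}{170} + \frac{23517}{8} = \frac{23517}{8} + \frac{33611 i \sqrt{34}}{170}$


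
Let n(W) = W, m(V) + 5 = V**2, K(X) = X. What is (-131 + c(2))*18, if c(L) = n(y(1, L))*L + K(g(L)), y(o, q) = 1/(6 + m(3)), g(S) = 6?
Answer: -11232/5 ≈ -2246.4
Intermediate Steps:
m(V) = -5 + V**2
y(o, q) = 1/10 (y(o, q) = 1/(6 + (-5 + 3**2)) = 1/(6 + (-5 + 9)) = 1/(6 + 4) = 1/10)
c(L) = 6 + L/10 (c(L) = L/10 + 6 = 6 + L/10)
(-131 + c(2))*18 = (-131 + (6 + (1/10)*2))*18 = (-131 + (6 + 1/5))*18 = (-131 + 31/5)*18 = -624/5*18 = -11232/5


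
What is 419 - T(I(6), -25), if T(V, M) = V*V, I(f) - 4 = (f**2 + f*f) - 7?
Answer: -4342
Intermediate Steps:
I(f) = -3 + 2*f**2 (I(f) = 4 + ((f**2 + f*f) - 7) = 4 + ((f**2 + f**2) - 7) = 4 + (2*f**2 - 7) = 4 + (-7 + 2*f**2) = -3 + 2*f**2)
T(V, M) = V**2
419 - T(I(6), -25) = 419 - (-3 + 2*6**2)**2 = 419 - (-3 + 2*36)**2 = 419 - (-3 + 72)**2 = 419 - 1*69**2 = 419 - 1*4761 = 419 - 4761 = -4342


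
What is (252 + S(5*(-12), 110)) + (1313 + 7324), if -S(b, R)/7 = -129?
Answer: 9792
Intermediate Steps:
S(b, R) = 903 (S(b, R) = -7*(-129) = 903)
(252 + S(5*(-12), 110)) + (1313 + 7324) = (252 + 903) + (1313 + 7324) = 1155 + 8637 = 9792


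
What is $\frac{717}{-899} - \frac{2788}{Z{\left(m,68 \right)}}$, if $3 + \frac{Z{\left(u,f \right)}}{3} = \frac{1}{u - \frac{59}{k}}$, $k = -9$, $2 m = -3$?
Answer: $\frac{13384411}{40455} \approx 330.85$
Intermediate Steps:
$m = - \frac{3}{2}$ ($m = \frac{1}{2} \left(-3\right) = - \frac{3}{2} \approx -1.5$)
$Z{\left(u,f \right)} = -9 + \frac{3}{\frac{59}{9} + u}$ ($Z{\left(u,f \right)} = -9 + \frac{3}{u - \frac{59}{-9}} = -9 + \frac{3}{u - - \frac{59}{9}} = -9 + \frac{3}{u + \frac{59}{9}} = -9 + \frac{3}{\frac{59}{9} + u}$)
$\frac{717}{-899} - \frac{2788}{Z{\left(m,68 \right)}} = \frac{717}{-899} - \frac{2788}{9 \frac{1}{59 + 9 \left(- \frac{3}{2}\right)} \left(-56 - - \frac{27}{2}\right)} = 717 \left(- \frac{1}{899}\right) - \frac{2788}{9 \frac{1}{59 - \frac{27}{2}} \left(-56 + \frac{27}{2}\right)} = - \frac{717}{899} - \frac{2788}{9 \frac{1}{\frac{91}{2}} \left(- \frac{85}{2}\right)} = - \frac{717}{899} - \frac{2788}{9 \cdot \frac{2}{91} \left(- \frac{85}{2}\right)} = - \frac{717}{899} - \frac{2788}{- \frac{765}{91}} = - \frac{717}{899} - - \frac{14924}{45} = - \frac{717}{899} + \frac{14924}{45} = \frac{13384411}{40455}$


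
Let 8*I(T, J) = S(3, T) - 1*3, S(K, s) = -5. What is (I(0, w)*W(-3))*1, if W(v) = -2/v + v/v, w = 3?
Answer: -5/3 ≈ -1.6667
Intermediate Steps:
I(T, J) = -1 (I(T, J) = (-5 - 1*3)/8 = (-5 - 3)/8 = (1/8)*(-8) = -1)
W(v) = 1 - 2/v (W(v) = -2/v + 1 = 1 - 2/v)
(I(0, w)*W(-3))*1 = -(-2 - 3)/(-3)*1 = -(-1)*(-5)/3*1 = -1*5/3*1 = -5/3*1 = -5/3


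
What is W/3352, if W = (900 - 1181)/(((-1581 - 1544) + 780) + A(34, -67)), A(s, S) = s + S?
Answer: 281/7971056 ≈ 3.5253e-5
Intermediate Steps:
A(s, S) = S + s
W = 281/2378 (W = (900 - 1181)/(((-1581 - 1544) + 780) + (-67 + 34)) = -281/((-3125 + 780) - 33) = -281/(-2345 - 33) = -281/(-2378) = -281*(-1/2378) = 281/2378 ≈ 0.11817)
W/3352 = (281/2378)/3352 = (281/2378)*(1/3352) = 281/7971056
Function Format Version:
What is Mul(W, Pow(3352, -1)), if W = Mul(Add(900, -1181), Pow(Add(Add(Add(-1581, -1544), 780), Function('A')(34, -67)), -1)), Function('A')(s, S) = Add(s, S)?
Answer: Rational(281, 7971056) ≈ 3.5253e-5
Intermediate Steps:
Function('A')(s, S) = Add(S, s)
W = Rational(281, 2378) (W = Mul(Add(900, -1181), Pow(Add(Add(Add(-1581, -1544), 780), Add(-67, 34)), -1)) = Mul(-281, Pow(Add(Add(-3125, 780), -33), -1)) = Mul(-281, Pow(Add(-2345, -33), -1)) = Mul(-281, Pow(-2378, -1)) = Mul(-281, Rational(-1, 2378)) = Rational(281, 2378) ≈ 0.11817)
Mul(W, Pow(3352, -1)) = Mul(Rational(281, 2378), Pow(3352, -1)) = Mul(Rational(281, 2378), Rational(1, 3352)) = Rational(281, 7971056)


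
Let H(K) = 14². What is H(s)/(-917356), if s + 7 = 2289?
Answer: -49/229339 ≈ -0.00021366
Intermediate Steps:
s = 2282 (s = -7 + 2289 = 2282)
H(K) = 196
H(s)/(-917356) = 196/(-917356) = 196*(-1/917356) = -49/229339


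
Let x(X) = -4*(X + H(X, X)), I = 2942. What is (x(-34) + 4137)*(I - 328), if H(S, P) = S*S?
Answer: -917514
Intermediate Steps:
H(S, P) = S²
x(X) = -4*X - 4*X² (x(X) = -4*(X + X²) = -4*X - 4*X²)
(x(-34) + 4137)*(I - 328) = (4*(-34)*(-1 - 1*(-34)) + 4137)*(2942 - 328) = (4*(-34)*(-1 + 34) + 4137)*2614 = (4*(-34)*33 + 4137)*2614 = (-4488 + 4137)*2614 = -351*2614 = -917514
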